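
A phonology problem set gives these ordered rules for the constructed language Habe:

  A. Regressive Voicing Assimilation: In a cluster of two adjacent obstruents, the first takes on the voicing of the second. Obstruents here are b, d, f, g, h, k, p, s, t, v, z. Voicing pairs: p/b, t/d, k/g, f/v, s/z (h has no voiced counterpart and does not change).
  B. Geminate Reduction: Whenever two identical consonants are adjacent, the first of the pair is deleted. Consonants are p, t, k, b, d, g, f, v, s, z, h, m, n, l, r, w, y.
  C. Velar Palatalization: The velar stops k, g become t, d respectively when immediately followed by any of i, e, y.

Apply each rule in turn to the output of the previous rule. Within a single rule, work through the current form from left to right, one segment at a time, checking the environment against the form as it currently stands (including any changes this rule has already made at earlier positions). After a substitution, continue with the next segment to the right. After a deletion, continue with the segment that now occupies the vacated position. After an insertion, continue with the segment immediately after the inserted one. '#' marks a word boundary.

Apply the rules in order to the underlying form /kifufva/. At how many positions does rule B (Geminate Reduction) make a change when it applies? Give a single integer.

1

A Regressive Voicing Assimilation: [kifufva] → [kifuvva]
B Geminate Reduction: [kifuvva] → [kifuva]
C Velar Palatalization: [kifuva] → [tifuva]
Rule B changed 1 position(s).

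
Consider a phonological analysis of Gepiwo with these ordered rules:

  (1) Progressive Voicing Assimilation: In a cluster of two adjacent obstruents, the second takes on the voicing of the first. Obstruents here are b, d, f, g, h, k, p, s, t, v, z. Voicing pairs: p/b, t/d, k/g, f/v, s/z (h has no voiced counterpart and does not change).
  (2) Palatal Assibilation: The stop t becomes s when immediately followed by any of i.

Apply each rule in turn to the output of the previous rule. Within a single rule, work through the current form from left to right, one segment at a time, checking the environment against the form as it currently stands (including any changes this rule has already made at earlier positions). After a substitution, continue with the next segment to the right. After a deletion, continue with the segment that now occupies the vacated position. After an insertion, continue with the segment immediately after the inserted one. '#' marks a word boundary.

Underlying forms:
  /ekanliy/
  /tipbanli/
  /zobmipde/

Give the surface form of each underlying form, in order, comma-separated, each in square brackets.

[ekanliy], [sippanli], [zobmipte]

/ekanliy/:
  (1) Progressive Voicing Assimilation: no change — [ekanliy]
  (2) Palatal Assibilation: no change — [ekanliy]
/tipbanli/:
  (1) Progressive Voicing Assimilation: [tipbanli] → [tippanli]
  (2) Palatal Assibilation: [tippanli] → [sippanli]
/zobmipde/:
  (1) Progressive Voicing Assimilation: [zobmipde] → [zobmipte]
  (2) Palatal Assibilation: no change — [zobmipte]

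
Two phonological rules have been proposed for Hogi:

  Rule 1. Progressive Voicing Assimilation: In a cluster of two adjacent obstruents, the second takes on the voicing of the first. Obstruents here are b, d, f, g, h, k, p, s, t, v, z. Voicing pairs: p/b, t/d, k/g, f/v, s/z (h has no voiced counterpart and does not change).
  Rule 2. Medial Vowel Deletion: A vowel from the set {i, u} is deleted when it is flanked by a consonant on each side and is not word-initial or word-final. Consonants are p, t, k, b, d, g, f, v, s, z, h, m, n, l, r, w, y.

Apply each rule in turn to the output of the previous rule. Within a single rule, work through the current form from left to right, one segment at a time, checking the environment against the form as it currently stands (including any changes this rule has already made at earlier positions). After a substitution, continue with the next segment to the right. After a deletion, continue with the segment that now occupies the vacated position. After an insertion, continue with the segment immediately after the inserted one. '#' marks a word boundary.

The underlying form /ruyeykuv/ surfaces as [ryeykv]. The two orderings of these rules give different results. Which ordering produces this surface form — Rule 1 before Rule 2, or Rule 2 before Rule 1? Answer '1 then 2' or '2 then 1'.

1 then 2

Order 1 then 2:
  1 Progressive Voicing Assimilation: no change — [ruyeykuv]
  2 Medial Vowel Deletion: [ruyeykuv] → [ryeykv]
  result: [ryeykv]
Order 2 then 1:
  2 Medial Vowel Deletion: [ruyeykuv] → [ryeykv]
  1 Progressive Voicing Assimilation: [ryeykv] → [ryeykf]
  result: [ryeykf]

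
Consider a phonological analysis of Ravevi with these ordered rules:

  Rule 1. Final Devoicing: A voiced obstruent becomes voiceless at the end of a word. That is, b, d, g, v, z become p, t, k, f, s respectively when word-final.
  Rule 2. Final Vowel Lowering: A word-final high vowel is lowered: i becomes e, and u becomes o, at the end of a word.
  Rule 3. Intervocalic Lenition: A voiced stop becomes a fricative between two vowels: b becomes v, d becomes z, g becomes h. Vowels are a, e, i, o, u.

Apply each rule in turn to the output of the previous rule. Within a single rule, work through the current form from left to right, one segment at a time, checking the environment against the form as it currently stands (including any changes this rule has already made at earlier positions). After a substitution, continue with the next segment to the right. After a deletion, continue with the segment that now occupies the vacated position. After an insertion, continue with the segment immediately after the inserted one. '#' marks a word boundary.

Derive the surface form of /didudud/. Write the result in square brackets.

Rule 1 Final Devoicing: [didudud] → [didudut]
Rule 2 Final Vowel Lowering: no change — [didudut]
Rule 3 Intervocalic Lenition: [didudut] → [dizuzut]

[dizuzut]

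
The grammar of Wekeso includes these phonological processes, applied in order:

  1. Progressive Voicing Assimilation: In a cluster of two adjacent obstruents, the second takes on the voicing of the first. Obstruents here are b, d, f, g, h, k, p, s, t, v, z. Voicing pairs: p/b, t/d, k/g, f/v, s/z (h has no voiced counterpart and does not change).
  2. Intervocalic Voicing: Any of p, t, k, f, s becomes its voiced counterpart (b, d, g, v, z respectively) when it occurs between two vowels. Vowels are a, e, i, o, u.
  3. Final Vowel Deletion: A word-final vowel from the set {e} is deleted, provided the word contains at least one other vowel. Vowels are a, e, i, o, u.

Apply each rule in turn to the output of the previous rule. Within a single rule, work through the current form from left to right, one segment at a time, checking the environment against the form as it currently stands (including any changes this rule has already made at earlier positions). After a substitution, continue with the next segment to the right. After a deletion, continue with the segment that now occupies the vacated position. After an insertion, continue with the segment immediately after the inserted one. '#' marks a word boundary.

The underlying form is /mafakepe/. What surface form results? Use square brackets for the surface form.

[mavageb]

1 Progressive Voicing Assimilation: no change — [mafakepe]
2 Intervocalic Voicing: [mafakepe] → [mavagebe]
3 Final Vowel Deletion: [mavagebe] → [mavageb]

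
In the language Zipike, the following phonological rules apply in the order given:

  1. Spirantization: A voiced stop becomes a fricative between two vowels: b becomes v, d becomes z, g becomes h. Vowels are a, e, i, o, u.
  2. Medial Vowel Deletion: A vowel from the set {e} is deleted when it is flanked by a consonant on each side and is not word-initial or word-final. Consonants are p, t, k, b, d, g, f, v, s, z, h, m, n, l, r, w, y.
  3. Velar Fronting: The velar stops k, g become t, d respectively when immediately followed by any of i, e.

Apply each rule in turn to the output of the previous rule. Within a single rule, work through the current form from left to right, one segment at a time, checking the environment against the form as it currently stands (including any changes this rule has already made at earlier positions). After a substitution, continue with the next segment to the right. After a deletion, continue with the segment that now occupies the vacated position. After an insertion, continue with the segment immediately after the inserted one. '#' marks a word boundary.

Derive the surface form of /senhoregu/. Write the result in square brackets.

1 Spirantization: [senhoregu] → [senhorehu]
2 Medial Vowel Deletion: [senhorehu] → [snhorhu]
3 Velar Fronting: no change — [snhorhu]

[snhorhu]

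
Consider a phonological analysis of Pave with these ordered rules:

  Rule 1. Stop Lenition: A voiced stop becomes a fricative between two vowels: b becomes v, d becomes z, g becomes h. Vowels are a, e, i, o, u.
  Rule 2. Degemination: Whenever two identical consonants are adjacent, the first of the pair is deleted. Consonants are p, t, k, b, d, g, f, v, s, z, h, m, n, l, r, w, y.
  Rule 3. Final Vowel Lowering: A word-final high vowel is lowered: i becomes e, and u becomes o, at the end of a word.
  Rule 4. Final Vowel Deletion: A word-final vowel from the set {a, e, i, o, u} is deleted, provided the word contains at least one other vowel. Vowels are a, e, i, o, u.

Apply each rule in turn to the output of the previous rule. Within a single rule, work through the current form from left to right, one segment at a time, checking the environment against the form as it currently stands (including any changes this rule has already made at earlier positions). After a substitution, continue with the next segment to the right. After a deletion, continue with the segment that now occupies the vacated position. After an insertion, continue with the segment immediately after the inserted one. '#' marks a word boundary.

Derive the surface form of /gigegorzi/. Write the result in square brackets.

[gihehorz]

Rule 1 Stop Lenition: [gigegorzi] → [gihehorzi]
Rule 2 Degemination: no change — [gihehorzi]
Rule 3 Final Vowel Lowering: [gihehorzi] → [gihehorze]
Rule 4 Final Vowel Deletion: [gihehorze] → [gihehorz]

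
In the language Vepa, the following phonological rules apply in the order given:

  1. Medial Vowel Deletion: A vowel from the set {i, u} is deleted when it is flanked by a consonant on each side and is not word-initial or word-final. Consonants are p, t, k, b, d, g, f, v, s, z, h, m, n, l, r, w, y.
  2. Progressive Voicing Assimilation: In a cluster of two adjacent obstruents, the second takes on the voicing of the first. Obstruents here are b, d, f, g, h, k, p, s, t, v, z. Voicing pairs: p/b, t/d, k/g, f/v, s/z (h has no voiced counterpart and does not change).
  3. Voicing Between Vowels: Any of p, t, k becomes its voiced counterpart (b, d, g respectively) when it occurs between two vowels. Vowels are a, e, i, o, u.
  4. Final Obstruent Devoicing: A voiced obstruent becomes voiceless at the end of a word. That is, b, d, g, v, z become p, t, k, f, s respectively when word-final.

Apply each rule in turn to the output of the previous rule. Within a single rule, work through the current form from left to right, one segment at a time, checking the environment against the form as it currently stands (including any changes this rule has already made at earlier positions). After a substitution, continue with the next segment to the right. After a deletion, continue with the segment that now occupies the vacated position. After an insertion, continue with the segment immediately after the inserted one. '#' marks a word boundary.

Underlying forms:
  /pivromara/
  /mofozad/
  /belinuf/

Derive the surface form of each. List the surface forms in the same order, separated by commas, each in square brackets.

/pivromara/:
  1 Medial Vowel Deletion: [pivromara] → [pvromara]
  2 Progressive Voicing Assimilation: [pvromara] → [pfromara]
  3 Voicing Between Vowels: no change — [pfromara]
  4 Final Obstruent Devoicing: no change — [pfromara]
/mofozad/:
  1 Medial Vowel Deletion: no change — [mofozad]
  2 Progressive Voicing Assimilation: no change — [mofozad]
  3 Voicing Between Vowels: no change — [mofozad]
  4 Final Obstruent Devoicing: [mofozad] → [mofozat]
/belinuf/:
  1 Medial Vowel Deletion: [belinuf] → [belnf]
  2 Progressive Voicing Assimilation: no change — [belnf]
  3 Voicing Between Vowels: no change — [belnf]
  4 Final Obstruent Devoicing: no change — [belnf]

[pfromara], [mofozat], [belnf]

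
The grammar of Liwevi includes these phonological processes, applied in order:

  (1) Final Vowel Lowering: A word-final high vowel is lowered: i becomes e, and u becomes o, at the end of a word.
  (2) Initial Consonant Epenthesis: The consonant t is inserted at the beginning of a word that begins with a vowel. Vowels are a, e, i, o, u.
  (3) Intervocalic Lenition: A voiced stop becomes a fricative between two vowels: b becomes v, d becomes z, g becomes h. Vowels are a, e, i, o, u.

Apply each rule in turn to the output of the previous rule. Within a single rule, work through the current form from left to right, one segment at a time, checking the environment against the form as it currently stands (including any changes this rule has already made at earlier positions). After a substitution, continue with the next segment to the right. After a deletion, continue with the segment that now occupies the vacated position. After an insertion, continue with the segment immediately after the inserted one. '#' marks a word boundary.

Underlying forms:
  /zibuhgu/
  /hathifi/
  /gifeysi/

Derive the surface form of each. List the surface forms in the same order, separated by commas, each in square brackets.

[zivuhgo], [hathife], [gifeyse]

/zibuhgu/:
  (1) Final Vowel Lowering: [zibuhgu] → [zibuhgo]
  (2) Initial Consonant Epenthesis: no change — [zibuhgo]
  (3) Intervocalic Lenition: [zibuhgo] → [zivuhgo]
/hathifi/:
  (1) Final Vowel Lowering: [hathifi] → [hathife]
  (2) Initial Consonant Epenthesis: no change — [hathife]
  (3) Intervocalic Lenition: no change — [hathife]
/gifeysi/:
  (1) Final Vowel Lowering: [gifeysi] → [gifeyse]
  (2) Initial Consonant Epenthesis: no change — [gifeyse]
  (3) Intervocalic Lenition: no change — [gifeyse]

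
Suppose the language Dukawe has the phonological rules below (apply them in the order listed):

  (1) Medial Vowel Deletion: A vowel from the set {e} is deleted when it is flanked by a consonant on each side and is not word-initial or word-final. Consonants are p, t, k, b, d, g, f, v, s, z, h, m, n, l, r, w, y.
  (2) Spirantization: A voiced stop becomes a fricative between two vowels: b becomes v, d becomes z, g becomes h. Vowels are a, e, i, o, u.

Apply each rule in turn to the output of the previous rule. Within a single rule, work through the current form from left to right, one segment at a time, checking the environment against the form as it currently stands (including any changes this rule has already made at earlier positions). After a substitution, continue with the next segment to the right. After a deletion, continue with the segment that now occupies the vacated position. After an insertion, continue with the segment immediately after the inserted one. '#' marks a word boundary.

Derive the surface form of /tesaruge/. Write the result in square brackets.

[tsaruhe]

(1) Medial Vowel Deletion: [tesaruge] → [tsaruge]
(2) Spirantization: [tsaruge] → [tsaruhe]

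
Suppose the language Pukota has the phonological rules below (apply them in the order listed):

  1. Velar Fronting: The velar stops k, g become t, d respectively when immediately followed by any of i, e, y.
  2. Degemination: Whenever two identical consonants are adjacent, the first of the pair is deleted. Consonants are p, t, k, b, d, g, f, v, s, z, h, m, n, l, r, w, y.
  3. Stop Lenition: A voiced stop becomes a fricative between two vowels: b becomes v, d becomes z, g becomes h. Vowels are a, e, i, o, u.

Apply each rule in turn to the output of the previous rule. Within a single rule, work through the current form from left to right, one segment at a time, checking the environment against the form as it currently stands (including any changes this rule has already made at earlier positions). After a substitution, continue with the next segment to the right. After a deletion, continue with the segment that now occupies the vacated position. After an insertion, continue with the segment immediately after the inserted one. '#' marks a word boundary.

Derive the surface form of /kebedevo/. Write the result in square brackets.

1 Velar Fronting: [kebedevo] → [tebedevo]
2 Degemination: no change — [tebedevo]
3 Stop Lenition: [tebedevo] → [tevezevo]

[tevezevo]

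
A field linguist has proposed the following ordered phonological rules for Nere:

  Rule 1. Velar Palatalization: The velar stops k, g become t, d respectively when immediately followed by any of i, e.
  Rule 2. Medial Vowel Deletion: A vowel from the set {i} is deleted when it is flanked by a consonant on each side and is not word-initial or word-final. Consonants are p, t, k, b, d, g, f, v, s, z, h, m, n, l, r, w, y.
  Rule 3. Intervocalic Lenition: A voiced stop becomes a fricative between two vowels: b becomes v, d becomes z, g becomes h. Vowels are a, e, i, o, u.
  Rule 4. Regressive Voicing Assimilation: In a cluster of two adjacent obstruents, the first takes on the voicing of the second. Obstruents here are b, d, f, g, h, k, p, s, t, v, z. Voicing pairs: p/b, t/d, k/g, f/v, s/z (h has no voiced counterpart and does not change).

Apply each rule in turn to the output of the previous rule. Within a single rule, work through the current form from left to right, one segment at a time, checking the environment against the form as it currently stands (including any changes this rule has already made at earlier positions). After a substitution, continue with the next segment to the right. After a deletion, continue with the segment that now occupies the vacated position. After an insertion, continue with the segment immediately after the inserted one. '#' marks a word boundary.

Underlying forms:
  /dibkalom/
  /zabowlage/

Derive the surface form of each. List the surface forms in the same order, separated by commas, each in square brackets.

/dibkalom/:
  Rule 1 Velar Palatalization: no change — [dibkalom]
  Rule 2 Medial Vowel Deletion: [dibkalom] → [dbkalom]
  Rule 3 Intervocalic Lenition: no change — [dbkalom]
  Rule 4 Regressive Voicing Assimilation: [dbkalom] → [dpkalom]
/zabowlage/:
  Rule 1 Velar Palatalization: [zabowlage] → [zabowlade]
  Rule 2 Medial Vowel Deletion: no change — [zabowlade]
  Rule 3 Intervocalic Lenition: [zabowlade] → [zavowlaze]
  Rule 4 Regressive Voicing Assimilation: no change — [zavowlaze]

[dpkalom], [zavowlaze]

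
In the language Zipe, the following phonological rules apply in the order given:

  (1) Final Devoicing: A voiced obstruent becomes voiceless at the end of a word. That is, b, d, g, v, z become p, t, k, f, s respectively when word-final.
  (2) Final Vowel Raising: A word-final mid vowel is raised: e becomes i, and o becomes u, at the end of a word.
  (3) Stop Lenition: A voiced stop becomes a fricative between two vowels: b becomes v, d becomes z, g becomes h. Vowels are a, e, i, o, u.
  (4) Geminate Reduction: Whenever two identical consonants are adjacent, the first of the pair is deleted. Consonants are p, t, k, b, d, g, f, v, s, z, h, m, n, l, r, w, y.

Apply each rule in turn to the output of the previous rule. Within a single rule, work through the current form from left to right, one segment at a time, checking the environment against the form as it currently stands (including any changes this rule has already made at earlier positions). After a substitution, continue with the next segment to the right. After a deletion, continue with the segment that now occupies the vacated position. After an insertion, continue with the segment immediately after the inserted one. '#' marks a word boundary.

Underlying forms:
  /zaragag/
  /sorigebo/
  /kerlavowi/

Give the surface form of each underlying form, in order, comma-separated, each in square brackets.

/zaragag/:
  (1) Final Devoicing: [zaragag] → [zaragak]
  (2) Final Vowel Raising: no change — [zaragak]
  (3) Stop Lenition: [zaragak] → [zarahak]
  (4) Geminate Reduction: no change — [zarahak]
/sorigebo/:
  (1) Final Devoicing: no change — [sorigebo]
  (2) Final Vowel Raising: [sorigebo] → [sorigebu]
  (3) Stop Lenition: [sorigebu] → [sorihevu]
  (4) Geminate Reduction: no change — [sorihevu]
/kerlavowi/:
  (1) Final Devoicing: no change — [kerlavowi]
  (2) Final Vowel Raising: no change — [kerlavowi]
  (3) Stop Lenition: no change — [kerlavowi]
  (4) Geminate Reduction: no change — [kerlavowi]

[zarahak], [sorihevu], [kerlavowi]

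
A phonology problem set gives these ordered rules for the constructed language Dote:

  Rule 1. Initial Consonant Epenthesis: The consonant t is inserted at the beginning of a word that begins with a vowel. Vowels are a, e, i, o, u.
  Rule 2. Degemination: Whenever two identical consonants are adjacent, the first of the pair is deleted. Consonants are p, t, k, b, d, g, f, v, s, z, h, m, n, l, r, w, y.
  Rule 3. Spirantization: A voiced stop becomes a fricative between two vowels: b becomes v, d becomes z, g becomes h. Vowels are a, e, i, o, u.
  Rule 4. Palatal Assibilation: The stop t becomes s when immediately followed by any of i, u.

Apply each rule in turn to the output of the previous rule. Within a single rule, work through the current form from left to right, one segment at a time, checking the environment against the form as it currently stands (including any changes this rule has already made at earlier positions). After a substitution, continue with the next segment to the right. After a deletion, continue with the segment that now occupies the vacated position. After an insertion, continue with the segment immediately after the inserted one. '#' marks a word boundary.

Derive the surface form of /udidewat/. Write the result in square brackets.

Rule 1 Initial Consonant Epenthesis: [udidewat] → [tudidewat]
Rule 2 Degemination: no change — [tudidewat]
Rule 3 Spirantization: [tudidewat] → [tuzizewat]
Rule 4 Palatal Assibilation: [tuzizewat] → [suzizewat]

[suzizewat]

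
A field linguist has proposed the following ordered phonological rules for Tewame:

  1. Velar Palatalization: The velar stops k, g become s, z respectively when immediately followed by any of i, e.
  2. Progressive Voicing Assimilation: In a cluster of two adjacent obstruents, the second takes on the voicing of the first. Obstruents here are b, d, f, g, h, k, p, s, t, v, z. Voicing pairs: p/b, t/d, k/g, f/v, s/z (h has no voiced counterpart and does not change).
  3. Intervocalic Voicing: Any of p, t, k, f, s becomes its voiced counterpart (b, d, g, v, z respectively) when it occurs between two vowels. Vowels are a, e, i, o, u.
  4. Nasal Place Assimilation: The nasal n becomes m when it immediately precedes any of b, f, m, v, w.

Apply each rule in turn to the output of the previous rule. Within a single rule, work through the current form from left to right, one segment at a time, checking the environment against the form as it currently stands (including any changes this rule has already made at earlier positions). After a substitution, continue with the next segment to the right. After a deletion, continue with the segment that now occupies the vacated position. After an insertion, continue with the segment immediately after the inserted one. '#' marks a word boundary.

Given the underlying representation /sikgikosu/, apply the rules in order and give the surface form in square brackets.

[siksigozu]

1 Velar Palatalization: [sikgikosu] → [sikzikosu]
2 Progressive Voicing Assimilation: [sikzikosu] → [siksikosu]
3 Intervocalic Voicing: [siksikosu] → [siksigozu]
4 Nasal Place Assimilation: no change — [siksigozu]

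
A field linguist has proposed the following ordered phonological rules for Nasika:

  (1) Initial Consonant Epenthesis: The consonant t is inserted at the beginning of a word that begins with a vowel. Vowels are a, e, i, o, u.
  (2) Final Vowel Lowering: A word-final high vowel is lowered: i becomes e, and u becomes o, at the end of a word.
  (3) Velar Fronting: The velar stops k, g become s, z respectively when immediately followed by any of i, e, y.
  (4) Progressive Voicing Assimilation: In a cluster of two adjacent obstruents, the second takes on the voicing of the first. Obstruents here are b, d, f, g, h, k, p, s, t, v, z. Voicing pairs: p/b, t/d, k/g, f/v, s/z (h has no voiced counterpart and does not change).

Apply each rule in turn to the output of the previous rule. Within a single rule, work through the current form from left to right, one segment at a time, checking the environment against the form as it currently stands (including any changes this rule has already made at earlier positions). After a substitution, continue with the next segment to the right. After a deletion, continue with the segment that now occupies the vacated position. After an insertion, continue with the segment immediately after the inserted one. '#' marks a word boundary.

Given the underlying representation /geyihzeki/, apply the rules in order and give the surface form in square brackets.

[zeyihsese]

(1) Initial Consonant Epenthesis: no change — [geyihzeki]
(2) Final Vowel Lowering: [geyihzeki] → [geyihzeke]
(3) Velar Fronting: [geyihzeke] → [zeyihzese]
(4) Progressive Voicing Assimilation: [zeyihzese] → [zeyihsese]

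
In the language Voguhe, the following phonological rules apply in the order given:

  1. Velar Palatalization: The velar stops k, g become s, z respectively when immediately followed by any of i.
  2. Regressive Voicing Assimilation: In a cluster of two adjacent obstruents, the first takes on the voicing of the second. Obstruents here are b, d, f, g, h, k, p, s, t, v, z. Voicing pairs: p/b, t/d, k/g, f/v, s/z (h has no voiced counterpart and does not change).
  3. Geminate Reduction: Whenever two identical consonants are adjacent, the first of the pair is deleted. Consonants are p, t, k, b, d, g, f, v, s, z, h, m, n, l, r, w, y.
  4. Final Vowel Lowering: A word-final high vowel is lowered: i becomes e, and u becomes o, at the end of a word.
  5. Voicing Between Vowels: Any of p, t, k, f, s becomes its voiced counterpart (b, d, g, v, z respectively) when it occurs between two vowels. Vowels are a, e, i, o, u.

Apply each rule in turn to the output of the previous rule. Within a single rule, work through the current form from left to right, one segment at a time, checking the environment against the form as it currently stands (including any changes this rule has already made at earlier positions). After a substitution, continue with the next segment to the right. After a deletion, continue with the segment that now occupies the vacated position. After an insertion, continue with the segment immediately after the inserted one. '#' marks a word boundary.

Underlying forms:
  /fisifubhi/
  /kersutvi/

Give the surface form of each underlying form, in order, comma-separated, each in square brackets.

[fizivuphe], [kersudve]

/fisifubhi/:
  1 Velar Palatalization: no change — [fisifubhi]
  2 Regressive Voicing Assimilation: [fisifubhi] → [fisifuphi]
  3 Geminate Reduction: no change — [fisifuphi]
  4 Final Vowel Lowering: [fisifuphi] → [fisifuphe]
  5 Voicing Between Vowels: [fisifuphe] → [fizivuphe]
/kersutvi/:
  1 Velar Palatalization: no change — [kersutvi]
  2 Regressive Voicing Assimilation: [kersutvi] → [kersudvi]
  3 Geminate Reduction: no change — [kersudvi]
  4 Final Vowel Lowering: [kersudvi] → [kersudve]
  5 Voicing Between Vowels: no change — [kersudve]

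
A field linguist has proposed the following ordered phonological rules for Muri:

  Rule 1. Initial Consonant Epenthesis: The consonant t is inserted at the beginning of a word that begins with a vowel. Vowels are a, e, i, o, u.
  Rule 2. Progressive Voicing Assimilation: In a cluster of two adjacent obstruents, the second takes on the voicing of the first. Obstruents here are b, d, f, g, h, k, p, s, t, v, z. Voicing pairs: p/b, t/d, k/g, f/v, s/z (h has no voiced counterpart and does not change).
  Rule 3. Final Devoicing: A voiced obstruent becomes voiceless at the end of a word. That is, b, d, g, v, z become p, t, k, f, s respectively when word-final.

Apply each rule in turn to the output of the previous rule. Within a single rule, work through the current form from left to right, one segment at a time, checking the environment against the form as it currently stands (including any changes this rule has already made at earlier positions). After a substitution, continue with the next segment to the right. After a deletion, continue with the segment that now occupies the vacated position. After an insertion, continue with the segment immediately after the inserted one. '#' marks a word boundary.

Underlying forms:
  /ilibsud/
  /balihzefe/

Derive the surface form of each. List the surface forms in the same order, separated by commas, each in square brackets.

[tilibzut], [balihsefe]

/ilibsud/:
  Rule 1 Initial Consonant Epenthesis: [ilibsud] → [tilibsud]
  Rule 2 Progressive Voicing Assimilation: [tilibsud] → [tilibzud]
  Rule 3 Final Devoicing: [tilibzud] → [tilibzut]
/balihzefe/:
  Rule 1 Initial Consonant Epenthesis: no change — [balihzefe]
  Rule 2 Progressive Voicing Assimilation: [balihzefe] → [balihsefe]
  Rule 3 Final Devoicing: no change — [balihsefe]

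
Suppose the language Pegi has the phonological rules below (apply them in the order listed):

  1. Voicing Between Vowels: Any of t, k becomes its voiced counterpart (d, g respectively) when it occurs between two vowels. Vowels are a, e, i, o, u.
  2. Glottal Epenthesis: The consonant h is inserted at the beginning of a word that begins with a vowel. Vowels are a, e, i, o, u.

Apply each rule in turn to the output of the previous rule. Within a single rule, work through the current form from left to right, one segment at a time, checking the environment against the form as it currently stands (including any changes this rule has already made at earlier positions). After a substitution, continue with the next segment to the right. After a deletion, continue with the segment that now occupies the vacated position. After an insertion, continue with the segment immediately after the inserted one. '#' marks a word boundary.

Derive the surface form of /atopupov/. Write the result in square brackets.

1 Voicing Between Vowels: [atopupov] → [adopupov]
2 Glottal Epenthesis: [adopupov] → [hadopupov]

[hadopupov]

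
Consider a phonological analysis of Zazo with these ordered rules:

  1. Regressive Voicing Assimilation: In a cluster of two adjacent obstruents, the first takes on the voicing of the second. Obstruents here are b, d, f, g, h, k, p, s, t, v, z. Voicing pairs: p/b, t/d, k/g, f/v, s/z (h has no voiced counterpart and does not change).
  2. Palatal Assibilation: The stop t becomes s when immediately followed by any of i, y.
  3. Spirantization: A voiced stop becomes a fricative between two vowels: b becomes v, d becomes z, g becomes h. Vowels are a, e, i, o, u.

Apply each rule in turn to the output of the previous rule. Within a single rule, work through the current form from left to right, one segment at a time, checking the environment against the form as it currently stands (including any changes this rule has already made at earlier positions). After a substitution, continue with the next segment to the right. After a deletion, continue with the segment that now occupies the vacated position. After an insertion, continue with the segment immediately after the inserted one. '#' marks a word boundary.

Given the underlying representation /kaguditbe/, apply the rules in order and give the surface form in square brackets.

1 Regressive Voicing Assimilation: [kaguditbe] → [kagudidbe]
2 Palatal Assibilation: no change — [kagudidbe]
3 Spirantization: [kagudidbe] → [kahuzidbe]

[kahuzidbe]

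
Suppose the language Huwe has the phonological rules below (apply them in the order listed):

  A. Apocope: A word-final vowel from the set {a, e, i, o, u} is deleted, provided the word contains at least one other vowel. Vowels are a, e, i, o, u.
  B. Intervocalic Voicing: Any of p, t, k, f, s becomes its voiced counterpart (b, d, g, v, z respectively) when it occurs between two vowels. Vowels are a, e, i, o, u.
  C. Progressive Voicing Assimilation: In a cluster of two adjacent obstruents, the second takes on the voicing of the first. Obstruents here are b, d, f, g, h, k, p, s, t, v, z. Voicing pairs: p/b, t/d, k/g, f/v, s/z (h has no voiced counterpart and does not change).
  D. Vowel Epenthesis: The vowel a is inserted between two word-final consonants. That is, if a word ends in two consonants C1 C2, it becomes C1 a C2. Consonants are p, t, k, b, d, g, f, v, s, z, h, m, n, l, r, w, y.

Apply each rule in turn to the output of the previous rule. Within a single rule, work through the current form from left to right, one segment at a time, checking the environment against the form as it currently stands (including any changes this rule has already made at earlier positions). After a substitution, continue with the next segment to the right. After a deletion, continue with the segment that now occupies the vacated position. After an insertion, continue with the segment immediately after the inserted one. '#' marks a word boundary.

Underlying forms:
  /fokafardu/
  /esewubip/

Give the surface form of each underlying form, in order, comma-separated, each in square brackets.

/fokafardu/:
  A Apocope: [fokafardu] → [fokafard]
  B Intervocalic Voicing: [fokafard] → [fogavard]
  C Progressive Voicing Assimilation: no change — [fogavard]
  D Vowel Epenthesis: [fogavard] → [fogavarad]
/esewubip/:
  A Apocope: no change — [esewubip]
  B Intervocalic Voicing: [esewubip] → [ezewubip]
  C Progressive Voicing Assimilation: no change — [ezewubip]
  D Vowel Epenthesis: no change — [ezewubip]

[fogavarad], [ezewubip]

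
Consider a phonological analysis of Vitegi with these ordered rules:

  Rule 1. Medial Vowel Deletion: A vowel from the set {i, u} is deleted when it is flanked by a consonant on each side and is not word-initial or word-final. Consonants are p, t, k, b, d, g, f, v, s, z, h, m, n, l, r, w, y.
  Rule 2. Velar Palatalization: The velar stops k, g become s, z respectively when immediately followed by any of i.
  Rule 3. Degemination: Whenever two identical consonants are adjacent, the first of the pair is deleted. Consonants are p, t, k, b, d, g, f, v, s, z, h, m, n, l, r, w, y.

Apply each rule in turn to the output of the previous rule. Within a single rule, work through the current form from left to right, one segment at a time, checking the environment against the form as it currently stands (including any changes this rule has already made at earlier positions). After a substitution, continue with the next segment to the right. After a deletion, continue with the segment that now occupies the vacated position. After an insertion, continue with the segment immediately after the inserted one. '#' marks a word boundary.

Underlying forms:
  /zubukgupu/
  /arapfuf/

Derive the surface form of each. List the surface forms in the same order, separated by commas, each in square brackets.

/zubukgupu/:
  Rule 1 Medial Vowel Deletion: [zubukgupu] → [zbkgpu]
  Rule 2 Velar Palatalization: no change — [zbkgpu]
  Rule 3 Degemination: no change — [zbkgpu]
/arapfuf/:
  Rule 1 Medial Vowel Deletion: [arapfuf] → [arapff]
  Rule 2 Velar Palatalization: no change — [arapff]
  Rule 3 Degemination: [arapff] → [arapf]

[zbkgpu], [arapf]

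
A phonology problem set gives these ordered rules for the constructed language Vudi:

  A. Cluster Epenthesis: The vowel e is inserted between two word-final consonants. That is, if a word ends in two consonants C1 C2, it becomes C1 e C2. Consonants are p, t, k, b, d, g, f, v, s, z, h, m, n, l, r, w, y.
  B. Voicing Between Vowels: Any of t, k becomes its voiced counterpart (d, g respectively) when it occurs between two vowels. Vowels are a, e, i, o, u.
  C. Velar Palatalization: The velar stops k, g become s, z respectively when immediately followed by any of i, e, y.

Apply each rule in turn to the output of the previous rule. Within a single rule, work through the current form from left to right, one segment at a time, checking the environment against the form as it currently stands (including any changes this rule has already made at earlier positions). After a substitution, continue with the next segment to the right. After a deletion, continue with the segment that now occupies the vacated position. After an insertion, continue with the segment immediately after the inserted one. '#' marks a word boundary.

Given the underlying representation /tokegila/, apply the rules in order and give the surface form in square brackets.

[tozezila]

A Cluster Epenthesis: no change — [tokegila]
B Voicing Between Vowels: [tokegila] → [togegila]
C Velar Palatalization: [togegila] → [tozezila]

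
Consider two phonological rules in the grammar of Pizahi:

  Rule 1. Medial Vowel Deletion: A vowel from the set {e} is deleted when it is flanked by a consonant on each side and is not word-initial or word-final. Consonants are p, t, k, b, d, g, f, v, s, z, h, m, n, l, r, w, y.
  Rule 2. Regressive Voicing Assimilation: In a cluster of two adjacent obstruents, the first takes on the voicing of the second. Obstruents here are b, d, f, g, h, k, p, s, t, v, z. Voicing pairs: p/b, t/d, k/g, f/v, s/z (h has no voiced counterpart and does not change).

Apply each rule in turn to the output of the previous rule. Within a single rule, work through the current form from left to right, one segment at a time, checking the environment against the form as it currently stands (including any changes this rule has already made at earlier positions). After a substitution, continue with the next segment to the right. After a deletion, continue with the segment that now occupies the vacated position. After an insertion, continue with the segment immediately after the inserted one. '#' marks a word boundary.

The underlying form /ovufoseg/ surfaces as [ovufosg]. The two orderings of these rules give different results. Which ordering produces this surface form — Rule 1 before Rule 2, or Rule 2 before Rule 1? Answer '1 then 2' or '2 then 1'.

Order 1 then 2:
  1 Medial Vowel Deletion: [ovufoseg] → [ovufosg]
  2 Regressive Voicing Assimilation: [ovufosg] → [ovufozg]
  result: [ovufozg]
Order 2 then 1:
  2 Regressive Voicing Assimilation: no change — [ovufoseg]
  1 Medial Vowel Deletion: [ovufoseg] → [ovufosg]
  result: [ovufosg]

2 then 1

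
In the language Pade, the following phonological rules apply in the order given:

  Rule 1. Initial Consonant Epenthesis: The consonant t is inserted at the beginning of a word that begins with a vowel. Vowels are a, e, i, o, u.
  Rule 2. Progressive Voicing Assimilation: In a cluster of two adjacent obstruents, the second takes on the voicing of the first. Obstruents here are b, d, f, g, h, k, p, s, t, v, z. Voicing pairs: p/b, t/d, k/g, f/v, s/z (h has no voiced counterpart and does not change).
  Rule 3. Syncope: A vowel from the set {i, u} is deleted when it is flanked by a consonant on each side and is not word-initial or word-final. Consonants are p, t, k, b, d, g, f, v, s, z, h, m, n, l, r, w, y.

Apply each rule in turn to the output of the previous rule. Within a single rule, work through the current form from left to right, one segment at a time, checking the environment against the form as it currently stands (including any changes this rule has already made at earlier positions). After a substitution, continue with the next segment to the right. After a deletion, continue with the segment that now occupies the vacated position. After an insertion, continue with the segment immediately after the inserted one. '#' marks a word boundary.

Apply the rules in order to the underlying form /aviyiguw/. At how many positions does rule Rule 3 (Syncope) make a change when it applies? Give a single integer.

Rule 1 Initial Consonant Epenthesis: [aviyiguw] → [taviyiguw]
Rule 2 Progressive Voicing Assimilation: no change — [taviyiguw]
Rule 3 Syncope: [taviyiguw] → [tavygw]
Rule Rule 3 changed 3 position(s).

3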